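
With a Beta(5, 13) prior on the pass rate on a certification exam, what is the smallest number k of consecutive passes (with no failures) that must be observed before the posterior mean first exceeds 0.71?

k = 27

After k passes and 0 failures the posterior is Beta(5+k, 13), with mean (5+k)/(5+13+k).
Set (5+k)/(18+k) > 0.71 and solve: k > (0.71·18 − 5)/(1 − 0.71) = 26.828.
The smallest integer exceeding 26.828 is 27, and checking k=27: (32)/(45) = 0.7111 > 0.71.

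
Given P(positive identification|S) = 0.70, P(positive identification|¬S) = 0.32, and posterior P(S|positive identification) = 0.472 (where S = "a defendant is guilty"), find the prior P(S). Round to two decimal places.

Bayes' rule in odds form gives O(S|E) = O(S)·[P(E|S)/P(E|¬S)], hence O(S) = O(S|E)/LR.
Posterior odds = 0.472/(1−0.472) = 0.8939. LR = 0.70/0.32 = 2.1875.
Prior odds = 0.8939/2.1875 = 0.4086, so P(S) = 0.4086/(1+0.4086) ≈ 0.29.

P(S) = 0.29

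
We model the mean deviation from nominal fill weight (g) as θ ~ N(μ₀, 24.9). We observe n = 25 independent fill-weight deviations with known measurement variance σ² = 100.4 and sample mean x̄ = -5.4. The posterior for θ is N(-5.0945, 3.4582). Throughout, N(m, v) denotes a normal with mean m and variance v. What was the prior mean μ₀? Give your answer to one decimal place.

μ₀ = -3.2

With known observation variance, the Normal–Normal posterior has precision τ_n = τ₀ + n/σ² and mean μ_n = (τ₀μ₀ + (n/σ²)x̄)/τ_n.
Here τ₀ = 1/24.9 = 0.040161 and τ_data = 25/100.4 = 0.249004, so τ_n = 0.289165.
Rearranging for μ₀: μ₀ = (μ_n·τ_n − τ_data·x̄)/τ₀ = (-5.0945·0.289165 − 0.249004·-5.4) / 0.040161 = -0.128529/0.040161 ≈ -3.2.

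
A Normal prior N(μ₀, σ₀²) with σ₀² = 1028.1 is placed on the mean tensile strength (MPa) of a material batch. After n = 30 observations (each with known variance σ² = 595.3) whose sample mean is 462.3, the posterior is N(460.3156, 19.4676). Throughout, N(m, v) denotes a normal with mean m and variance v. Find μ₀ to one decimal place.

μ₀ = 357.5

With known observation variance, the Normal–Normal posterior has precision τ_n = τ₀ + n/σ² and mean μ_n = (τ₀μ₀ + (n/σ²)x̄)/τ_n.
Here τ₀ = 1/1028.1 = 0.000973 and τ_data = 30/595.3 = 0.050395, so τ_n = 0.051368.
Rearranging for μ₀: μ₀ = (μ_n·τ_n − τ_data·x̄)/τ₀ = (460.3156·0.051368 − 0.050395·462.3) / 0.000973 = 0.347883/0.000973 ≈ 357.5.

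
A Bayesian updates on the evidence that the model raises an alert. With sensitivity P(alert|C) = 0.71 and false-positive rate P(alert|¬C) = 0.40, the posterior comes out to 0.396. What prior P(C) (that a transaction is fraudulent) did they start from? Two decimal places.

P(C) = 0.27

Bayes' rule in odds form gives O(C|E) = O(C)·[P(E|C)/P(E|¬C)], hence O(C) = O(C|E)/LR.
Posterior odds = 0.396/(1−0.396) = 0.6556. LR = 0.71/0.40 = 1.7750.
Prior odds = 0.6556/1.7750 = 0.3694, so P(C) = 0.3694/(1+0.3694) ≈ 0.27.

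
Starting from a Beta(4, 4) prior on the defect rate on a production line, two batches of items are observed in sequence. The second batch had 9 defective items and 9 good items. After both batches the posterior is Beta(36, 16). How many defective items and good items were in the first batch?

23 defective items and 3 good items

Sequential conjugate updates are equivalent to a single update on the pooled data, so total successes = posterior α − prior α and total failures = posterior β − prior β.
Total across both batches: 36−4=32 defective items, 16−4=12 good items.
Subtract the second batch: 32−9=23 defective items and 12−9=3 good items.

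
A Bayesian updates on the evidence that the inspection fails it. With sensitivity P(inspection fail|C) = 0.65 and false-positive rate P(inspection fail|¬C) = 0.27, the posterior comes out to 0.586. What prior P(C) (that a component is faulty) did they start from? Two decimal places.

Bayes' rule in odds form gives O(C|E) = O(C)·[P(E|C)/P(E|¬C)], hence O(C) = O(C|E)/LR.
Posterior odds = 0.586/(1−0.586) = 1.4155. LR = 0.65/0.27 = 2.4074.
Prior odds = 1.4155/2.4074 = 0.5880, so P(C) = 0.5880/(1+0.5880) ≈ 0.37.

P(C) = 0.37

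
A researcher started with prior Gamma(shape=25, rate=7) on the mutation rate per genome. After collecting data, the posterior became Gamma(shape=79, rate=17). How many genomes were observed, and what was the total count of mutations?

n = 10 genomes with total 54 mutations

A Gamma(α, β) prior (rate parametrization) on a Poisson rate with n observations summing to S gives posterior Gamma(α+S, β+n).
Matching: Σxᵢ = 79 − 25 = 54 and n = 17 − 7 = 10.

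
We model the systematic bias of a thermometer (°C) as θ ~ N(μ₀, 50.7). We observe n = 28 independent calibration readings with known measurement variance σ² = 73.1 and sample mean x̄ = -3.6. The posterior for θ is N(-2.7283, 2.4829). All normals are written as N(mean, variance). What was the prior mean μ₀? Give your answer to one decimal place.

With known observation variance, the Normal–Normal posterior has precision τ_n = τ₀ + n/σ² and mean μ_n = (τ₀μ₀ + (n/σ²)x̄)/τ_n.
Here τ₀ = 1/50.7 = 0.019724 and τ_data = 28/73.1 = 0.383037, so τ_n = 0.402761.
Rearranging for μ₀: μ₀ = (μ_n·τ_n − τ_data·x̄)/τ₀ = (-2.7283·0.402761 − 0.383037·-3.6) / 0.019724 = 0.280080/0.019724 ≈ 14.2.

μ₀ = 14.2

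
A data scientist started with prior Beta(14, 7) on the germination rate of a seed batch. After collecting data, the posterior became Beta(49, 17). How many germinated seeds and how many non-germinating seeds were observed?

35 germinated seeds and 10 non-germinating seeds

A Beta(a, b) prior with s successes and f failures in binomial data gives a Beta(a+s, b+f) posterior.
Match parameters: s=49−14=35, f=17−7=10.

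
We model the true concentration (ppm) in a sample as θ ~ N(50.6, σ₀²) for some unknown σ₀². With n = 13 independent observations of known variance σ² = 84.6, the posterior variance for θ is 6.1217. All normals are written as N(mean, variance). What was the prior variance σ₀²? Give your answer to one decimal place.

For the Normal–Normal model with known σ², precisions add: τ_n = τ₀ + n/σ².
So 1/σ₀² = 1/6.1217 − 13/84.6 = 0.163353 − 0.153664 = 0.009689.
Hence σ₀² = 1/0.009689 ≈ 103.2.

σ₀² = 103.2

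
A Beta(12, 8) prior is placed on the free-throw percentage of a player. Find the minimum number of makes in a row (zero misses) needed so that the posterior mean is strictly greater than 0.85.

After k makes and 0 misses the posterior is Beta(12+k, 8), with mean (12+k)/(12+8+k).
Set (12+k)/(20+k) > 0.85 and solve: k > (0.85·20 − 12)/(1 − 0.85) = 33.333.
The smallest integer exceeding 33.333 is 34.

k = 34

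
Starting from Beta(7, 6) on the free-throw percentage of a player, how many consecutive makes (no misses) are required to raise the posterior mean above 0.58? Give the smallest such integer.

k = 2

After k makes and 0 misses the posterior is Beta(7+k, 6), with mean (7+k)/(7+6+k).
Set (7+k)/(13+k) > 0.58 and solve: k > (0.58·13 − 7)/(1 − 0.58) = 1.286.
The smallest integer exceeding 1.286 is 2.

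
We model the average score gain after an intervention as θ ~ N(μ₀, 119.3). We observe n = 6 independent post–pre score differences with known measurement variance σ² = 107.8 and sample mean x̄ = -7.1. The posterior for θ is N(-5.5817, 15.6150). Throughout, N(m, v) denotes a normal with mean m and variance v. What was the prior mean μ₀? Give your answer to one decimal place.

The posterior mean is a precision-weighted average: μ_n = (τ₀μ₀ + τ_data·x̄)/(τ₀+τ_data), with τ₀=1/σ₀² and τ_data=n/σ².
Here τ₀ = 1/119.3 = 0.008382 and τ_data = 6/107.8 = 0.055659, so τ_n = 0.064041.
Rearranging for μ₀: μ₀ = (μ_n·τ_n − τ_data·x̄)/τ₀ = (-5.5817·0.064041 − 0.055659·-7.1) / 0.008382 = 0.037721/0.008382 ≈ 4.5.

μ₀ = 4.5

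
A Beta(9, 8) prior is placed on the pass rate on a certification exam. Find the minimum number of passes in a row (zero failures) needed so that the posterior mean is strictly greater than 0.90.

After k passes and 0 failures the posterior is Beta(9+k, 8), with mean (9+k)/(9+8+k).
Set (9+k)/(17+k) > 0.90 and solve: k > (0.90·17 − 9)/(1 − 0.90) = 63.000.
The smallest integer exceeding 63.000 is 64.

k = 64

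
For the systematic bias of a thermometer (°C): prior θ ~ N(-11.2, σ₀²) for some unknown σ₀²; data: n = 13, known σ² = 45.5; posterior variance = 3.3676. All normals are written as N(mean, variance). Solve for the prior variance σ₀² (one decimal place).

Posterior precision equals prior precision plus data precision: 1/σ_n² = 1/σ₀² + n/σ².
So 1/σ₀² = 1/3.3676 − 13/45.5 = 0.296947 − 0.285714 = 0.011233.
Hence σ₀² = 1/0.011233 ≈ 89.0.

σ₀² = 89.0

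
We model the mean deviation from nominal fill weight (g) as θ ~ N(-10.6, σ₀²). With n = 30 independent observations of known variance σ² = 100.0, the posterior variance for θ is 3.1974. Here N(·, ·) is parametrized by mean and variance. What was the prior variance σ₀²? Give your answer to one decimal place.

σ₀² = 78.4

For the Normal–Normal model with known σ², precisions add: τ_n = τ₀ + n/σ².
So 1/σ₀² = 1/3.1974 − 30/100.0 = 0.312754 − 0.300000 = 0.012754.
Hence σ₀² = 1/0.012754 ≈ 78.4.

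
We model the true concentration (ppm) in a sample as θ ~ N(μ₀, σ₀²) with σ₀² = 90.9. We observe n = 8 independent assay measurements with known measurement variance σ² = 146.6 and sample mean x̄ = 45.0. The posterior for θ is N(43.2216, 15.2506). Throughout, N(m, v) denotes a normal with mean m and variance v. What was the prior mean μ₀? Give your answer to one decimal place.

The posterior mean is a precision-weighted average: μ_n = (τ₀μ₀ + τ_data·x̄)/(τ₀+τ_data), with τ₀=1/σ₀² and τ_data=n/σ².
Here τ₀ = 1/90.9 = 0.011001 and τ_data = 8/146.6 = 0.054570, so τ_n = 0.065571.
Rearranging for μ₀: μ₀ = (μ_n·τ_n − τ_data·x̄)/τ₀ = (43.2216·0.065571 − 0.054570·45.0) / 0.011001 = 0.378434/0.011001 ≈ 34.4.

μ₀ = 34.4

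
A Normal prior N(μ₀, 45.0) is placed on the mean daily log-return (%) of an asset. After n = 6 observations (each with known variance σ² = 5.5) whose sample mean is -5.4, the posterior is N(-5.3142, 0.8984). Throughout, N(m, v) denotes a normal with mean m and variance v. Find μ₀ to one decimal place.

With known observation variance, the Normal–Normal posterior has precision τ_n = τ₀ + n/σ² and mean μ_n = (τ₀μ₀ + (n/σ²)x̄)/τ_n.
Here τ₀ = 1/45.0 = 0.022222 and τ_data = 6/5.5 = 1.090909, so τ_n = 1.113131.
Rearranging for μ₀: μ₀ = (μ_n·τ_n − τ_data·x̄)/τ₀ = (-5.3142·1.113131 − 1.090909·-5.4) / 0.022222 = -0.024492/0.022222 ≈ -1.1.

μ₀ = -1.1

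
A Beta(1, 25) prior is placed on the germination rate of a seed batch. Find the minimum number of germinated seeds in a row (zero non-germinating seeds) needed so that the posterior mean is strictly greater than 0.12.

k = 3

After k germinated seeds and 0 non-germinating seeds the posterior is Beta(1+k, 25), with mean (1+k)/(1+25+k).
Set (1+k)/(26+k) > 0.12 and solve: k > (0.12·26 − 1)/(1 − 0.12) = 2.409.
The smallest integer exceeding 2.409 is 3, and checking k=3: (4)/(29) = 0.1379 > 0.12.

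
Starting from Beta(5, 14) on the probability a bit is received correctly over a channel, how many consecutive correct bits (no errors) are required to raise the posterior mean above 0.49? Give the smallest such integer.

k = 9

After k correct bits and 0 errors the posterior is Beta(5+k, 14), with mean (5+k)/(5+14+k).
Set (5+k)/(19+k) > 0.49 and solve: k > (0.49·19 − 5)/(1 − 0.49) = 8.451.
The smallest integer exceeding 8.451 is 9, and checking k=9: (14)/(28) = 0.5000 > 0.49.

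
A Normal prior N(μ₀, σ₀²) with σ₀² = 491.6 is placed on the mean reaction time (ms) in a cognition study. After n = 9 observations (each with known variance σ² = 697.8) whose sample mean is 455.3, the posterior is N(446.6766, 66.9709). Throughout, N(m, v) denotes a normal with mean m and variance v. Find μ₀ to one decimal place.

With known observation variance, the Normal–Normal posterior has precision τ_n = τ₀ + n/σ² and mean μ_n = (τ₀μ₀ + (n/σ²)x̄)/τ_n.
Here τ₀ = 1/491.6 = 0.002034 and τ_data = 9/697.8 = 0.012898, so τ_n = 0.014932.
Rearranging for μ₀: μ₀ = (μ_n·τ_n − τ_data·x̄)/τ₀ = (446.6766·0.014932 − 0.012898·455.3) / 0.002034 = 0.797316/0.002034 ≈ 392.0.

μ₀ = 392.0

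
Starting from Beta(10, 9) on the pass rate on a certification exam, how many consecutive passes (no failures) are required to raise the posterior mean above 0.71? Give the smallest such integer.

After k passes and 0 failures the posterior is Beta(10+k, 9), with mean (10+k)/(10+9+k).
Set (10+k)/(19+k) > 0.71 and solve: k > (0.71·19 − 10)/(1 − 0.71) = 12.034.
The smallest integer exceeding 12.034 is 13.

k = 13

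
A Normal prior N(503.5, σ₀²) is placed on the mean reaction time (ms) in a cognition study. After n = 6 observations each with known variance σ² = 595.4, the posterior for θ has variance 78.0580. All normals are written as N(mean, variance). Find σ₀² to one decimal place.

Posterior precision equals prior precision plus data precision: 1/σ_n² = 1/σ₀² + n/σ².
So 1/σ₀² = 1/78.0580 − 6/595.4 = 0.012811 − 0.010077 = 0.002734.
Hence σ₀² = 1/0.002734 ≈ 365.8.

σ₀² = 365.8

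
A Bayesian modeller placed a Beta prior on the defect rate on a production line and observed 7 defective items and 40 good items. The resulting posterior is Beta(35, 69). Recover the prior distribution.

Beta(28, 29)

Under Beta–binomial conjugacy the posterior parameters are (a+s, b+f).
Subtract the data counts: 35−7=28, 69−40=29.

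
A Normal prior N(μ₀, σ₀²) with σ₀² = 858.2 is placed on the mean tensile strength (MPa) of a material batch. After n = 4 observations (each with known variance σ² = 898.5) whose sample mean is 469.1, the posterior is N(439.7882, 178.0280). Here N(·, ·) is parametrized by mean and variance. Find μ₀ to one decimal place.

μ₀ = 327.8

With known observation variance, the Normal–Normal posterior has precision τ_n = τ₀ + n/σ² and mean μ_n = (τ₀μ₀ + (n/σ²)x̄)/τ_n.
Here τ₀ = 1/858.2 = 0.001165 and τ_data = 4/898.5 = 0.004452, so τ_n = 0.005617.
Rearranging for μ₀: μ₀ = (μ_n·τ_n − τ_data·x̄)/τ₀ = (439.7882·0.005617 − 0.004452·469.1) / 0.001165 = 0.381857/0.001165 ≈ 327.8.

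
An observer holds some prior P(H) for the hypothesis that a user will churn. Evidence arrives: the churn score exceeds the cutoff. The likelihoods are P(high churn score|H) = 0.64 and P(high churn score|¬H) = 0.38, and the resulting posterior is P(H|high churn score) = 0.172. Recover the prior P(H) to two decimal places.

P(H) = 0.11

In odds form, posterior odds = prior odds × likelihood ratio, so prior odds = posterior odds ÷ LR.
Posterior odds = 0.172/(1−0.172) = 0.2077. LR = 0.64/0.38 = 1.6842.
Prior odds = 0.2077/1.6842 = 0.1233, so P(H) = 0.1233/(1+0.1233) ≈ 0.11.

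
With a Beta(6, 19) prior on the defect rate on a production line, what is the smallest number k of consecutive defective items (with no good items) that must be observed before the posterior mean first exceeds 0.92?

k = 213

After k defective items and 0 good items the posterior is Beta(6+k, 19), with mean (6+k)/(6+19+k).
Set (6+k)/(25+k) > 0.92 and solve: k > (0.92·25 − 6)/(1 − 0.92) = 212.500.
The smallest integer exceeding 212.500 is 213, and checking k=213: (219)/(238) = 0.9202 > 0.92.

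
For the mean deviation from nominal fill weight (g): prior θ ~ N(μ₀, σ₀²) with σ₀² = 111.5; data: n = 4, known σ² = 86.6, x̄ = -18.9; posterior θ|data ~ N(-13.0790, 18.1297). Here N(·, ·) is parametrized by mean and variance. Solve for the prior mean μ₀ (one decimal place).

With known observation variance, the Normal–Normal posterior has precision τ_n = τ₀ + n/σ² and mean μ_n = (τ₀μ₀ + (n/σ²)x̄)/τ_n.
Here τ₀ = 1/111.5 = 0.008969 and τ_data = 4/86.6 = 0.046189, so τ_n = 0.055158.
Rearranging for μ₀: μ₀ = (μ_n·τ_n − τ_data·x̄)/τ₀ = (-13.0790·0.055158 − 0.046189·-18.9) / 0.008969 = 0.151561/0.008969 ≈ 16.9.

μ₀ = 16.9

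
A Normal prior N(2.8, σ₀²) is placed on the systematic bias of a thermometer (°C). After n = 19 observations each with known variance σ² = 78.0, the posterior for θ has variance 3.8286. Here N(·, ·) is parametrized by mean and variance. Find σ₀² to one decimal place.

For the Normal–Normal model with known σ², precisions add: τ_n = τ₀ + n/σ².
So 1/σ₀² = 1/3.8286 − 19/78.0 = 0.261192 − 0.243590 = 0.017602.
Hence σ₀² = 1/0.017602 ≈ 56.8.

σ₀² = 56.8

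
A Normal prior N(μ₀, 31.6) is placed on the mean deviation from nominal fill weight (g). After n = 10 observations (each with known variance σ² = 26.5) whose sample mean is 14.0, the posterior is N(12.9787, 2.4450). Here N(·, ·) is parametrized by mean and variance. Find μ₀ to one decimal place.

The posterior mean is a precision-weighted average: μ_n = (τ₀μ₀ + τ_data·x̄)/(τ₀+τ_data), with τ₀=1/σ₀² and τ_data=n/σ².
Here τ₀ = 1/31.6 = 0.031646 and τ_data = 10/26.5 = 0.377358, so τ_n = 0.409004.
Rearranging for μ₀: μ₀ = (μ_n·τ_n − τ_data·x̄)/τ₀ = (12.9787·0.409004 − 0.377358·14.0) / 0.031646 = 0.025328/0.031646 ≈ 0.8.

μ₀ = 0.8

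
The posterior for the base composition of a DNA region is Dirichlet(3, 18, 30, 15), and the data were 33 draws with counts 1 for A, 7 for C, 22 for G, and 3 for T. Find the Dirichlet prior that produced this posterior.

For a Dirichlet(α) prior with multinomial counts c, the posterior is Dirichlet(α + c) componentwise.
Subtract each count from the matching posterior parameter: 3−1=2, 18−7=11, 30−22=8, 15−3=12.

Dirichlet(2, 11, 8, 12)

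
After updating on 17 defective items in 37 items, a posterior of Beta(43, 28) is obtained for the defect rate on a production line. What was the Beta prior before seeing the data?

Under Beta–binomial conjugacy the posterior parameters are (α+s, β+f).
So α = 43 − 17 = 26 and β = 28 − 20 = 8.

Beta(26, 8)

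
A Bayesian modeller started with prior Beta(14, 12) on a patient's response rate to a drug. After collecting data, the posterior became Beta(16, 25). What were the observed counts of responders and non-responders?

2 responders and 13 non-responders

Under Beta–binomial conjugacy the posterior parameters are (α+s, β+f).
So s = 16 − 14 = 2 and f = 25 − 12 = 13.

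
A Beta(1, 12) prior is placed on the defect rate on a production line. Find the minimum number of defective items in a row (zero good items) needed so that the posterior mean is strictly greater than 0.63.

k = 20

After k defective items and 0 good items the posterior is Beta(1+k, 12), with mean (1+k)/(1+12+k).
Set (1+k)/(13+k) > 0.63 and solve: k > (0.63·13 − 1)/(1 − 0.63) = 19.432.
The smallest integer exceeding 19.432 is 20, and checking k=20: (21)/(33) = 0.6364 > 0.63.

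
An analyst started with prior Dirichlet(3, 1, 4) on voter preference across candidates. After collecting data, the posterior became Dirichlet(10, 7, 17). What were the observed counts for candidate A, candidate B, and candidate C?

counts (7, 6, 13)

For a Dirichlet(α) prior with multinomial counts c, the posterior is Dirichlet(α + c) componentwise.
Counts are posterior − prior componentwise: 10−3=7, 7−1=6, 17−4=13.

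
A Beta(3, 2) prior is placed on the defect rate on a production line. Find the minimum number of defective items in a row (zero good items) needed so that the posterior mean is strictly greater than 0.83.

k = 7

After k defective items and 0 good items the posterior is Beta(3+k, 2), with mean (3+k)/(3+2+k).
Set (3+k)/(5+k) > 0.83 and solve: k > (0.83·5 − 3)/(1 − 0.83) = 6.765.
The smallest integer exceeding 6.765 is 7.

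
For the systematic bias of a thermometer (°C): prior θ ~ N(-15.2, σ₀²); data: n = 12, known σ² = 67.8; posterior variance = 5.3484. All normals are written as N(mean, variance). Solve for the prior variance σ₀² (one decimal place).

σ₀² = 100.2

For the Normal–Normal model with known σ², precisions add: τ_n = τ₀ + n/σ².
So 1/σ₀² = 1/5.3484 − 12/67.8 = 0.186972 − 0.176991 = 0.009981.
Hence σ₀² = 1/0.009981 ≈ 100.2.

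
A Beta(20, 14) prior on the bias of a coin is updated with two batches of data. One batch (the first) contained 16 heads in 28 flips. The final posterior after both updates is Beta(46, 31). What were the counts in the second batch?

10 heads and 5 tails

Sequential conjugate updates are equivalent to a single update on the pooled data, so total successes = posterior α − prior α and total failures = posterior β − prior β.
Total across both batches: 46−20=26 heads, 31−14=17 tails.
Subtract the first batch: 26−16=10 heads and 17−12=5 tails.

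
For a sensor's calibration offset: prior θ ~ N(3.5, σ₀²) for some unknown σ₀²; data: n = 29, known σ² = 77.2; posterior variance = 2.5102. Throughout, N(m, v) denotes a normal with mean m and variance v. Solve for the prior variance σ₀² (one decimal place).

Posterior precision equals prior precision plus data precision: 1/σ_n² = 1/σ₀² + n/σ².
So 1/σ₀² = 1/2.5102 − 29/77.2 = 0.398375 − 0.375648 = 0.022727.
Hence σ₀² = 1/0.022727 ≈ 44.0.

σ₀² = 44.0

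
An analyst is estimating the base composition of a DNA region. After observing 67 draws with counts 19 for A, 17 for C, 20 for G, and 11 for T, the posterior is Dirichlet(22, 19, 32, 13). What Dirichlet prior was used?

Dirichlet(3, 2, 12, 2)

For a Dirichlet(α) prior with multinomial counts c, the posterior is Dirichlet(α + c) componentwise.
Subtract each count from the matching posterior parameter: 22−19=3, 19−17=2, 32−20=12, 13−11=2.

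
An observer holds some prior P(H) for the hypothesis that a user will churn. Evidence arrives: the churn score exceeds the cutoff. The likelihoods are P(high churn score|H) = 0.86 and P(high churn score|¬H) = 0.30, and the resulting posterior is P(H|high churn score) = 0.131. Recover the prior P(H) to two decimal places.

P(H) = 0.05

Bayes' rule in odds form gives O(H|E) = O(H)·[P(E|H)/P(E|¬H)], hence O(H) = O(H|E)/LR.
Posterior odds = 0.131/(1−0.131) = 0.1507. LR = 0.86/0.30 = 2.8667.
Prior odds = 0.1507/2.8667 = 0.0526, so P(H) = 0.0526/(1+0.0526) ≈ 0.05.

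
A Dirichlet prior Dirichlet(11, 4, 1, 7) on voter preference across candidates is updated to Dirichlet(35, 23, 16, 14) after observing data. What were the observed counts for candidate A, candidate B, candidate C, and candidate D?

For a Dirichlet(α) prior with multinomial counts c, the posterior is Dirichlet(α + c) componentwise.
Counts are posterior − prior componentwise: 35−11=24, 23−4=19, 16−1=15, 14−7=7.

counts (24, 19, 15, 7)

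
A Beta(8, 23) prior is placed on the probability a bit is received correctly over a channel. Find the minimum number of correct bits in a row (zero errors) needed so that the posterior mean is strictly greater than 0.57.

k = 23

After k correct bits and 0 errors the posterior is Beta(8+k, 23), with mean (8+k)/(8+23+k).
Set (8+k)/(31+k) > 0.57 and solve: k > (0.57·31 − 8)/(1 − 0.57) = 22.488.
The smallest integer exceeding 22.488 is 23, and checking k=23: (31)/(54) = 0.5741 > 0.57.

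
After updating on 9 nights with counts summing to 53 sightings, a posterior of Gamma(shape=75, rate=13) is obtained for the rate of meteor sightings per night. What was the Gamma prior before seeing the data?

Gamma–Poisson conjugacy: posterior shape = α + Σxᵢ, posterior rate = β + n.
So α = 75 − 53 = 22 and β = 13 − 9 = 4.

Gamma(shape=22, rate=4)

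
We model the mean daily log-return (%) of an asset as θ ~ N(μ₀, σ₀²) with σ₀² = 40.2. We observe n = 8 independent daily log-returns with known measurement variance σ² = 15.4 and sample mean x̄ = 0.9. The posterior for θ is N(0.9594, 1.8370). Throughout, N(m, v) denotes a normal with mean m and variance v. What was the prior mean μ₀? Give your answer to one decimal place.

The posterior mean is a precision-weighted average: μ_n = (τ₀μ₀ + τ_data·x̄)/(τ₀+τ_data), with τ₀=1/σ₀² and τ_data=n/σ².
Here τ₀ = 1/40.2 = 0.024876 and τ_data = 8/15.4 = 0.519481, so τ_n = 0.544357.
Rearranging for μ₀: μ₀ = (μ_n·τ_n − τ_data·x̄)/τ₀ = (0.9594·0.544357 − 0.519481·0.9) / 0.024876 = 0.054723/0.024876 ≈ 2.2.

μ₀ = 2.2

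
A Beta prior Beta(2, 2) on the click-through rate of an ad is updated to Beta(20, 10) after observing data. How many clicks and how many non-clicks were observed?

Under Beta–binomial conjugacy the posterior parameters are (a+s, b+f).
So s = 20 − 2 = 18 and f = 10 − 2 = 8.

18 clicks and 8 non-clicks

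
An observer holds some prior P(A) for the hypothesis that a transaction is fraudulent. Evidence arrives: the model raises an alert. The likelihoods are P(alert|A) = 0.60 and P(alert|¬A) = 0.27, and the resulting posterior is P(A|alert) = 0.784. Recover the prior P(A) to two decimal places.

P(A) = 0.62

In odds form, posterior odds = prior odds × likelihood ratio, so prior odds = posterior odds ÷ LR.
Posterior odds = 0.784/(1−0.784) = 3.6296. LR = 0.60/0.27 = 2.2222.
Prior odds = 3.6296/2.2222 = 1.6333, so P(A) = 1.6333/(1+1.6333) ≈ 0.62.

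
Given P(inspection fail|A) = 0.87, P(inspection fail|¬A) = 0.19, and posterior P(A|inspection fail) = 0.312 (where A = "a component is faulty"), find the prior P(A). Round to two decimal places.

In odds form, posterior odds = prior odds × likelihood ratio, so prior odds = posterior odds ÷ LR.
Posterior odds = 0.312/(1−0.312) = 0.4535. LR = 0.87/0.19 = 4.5789.
Prior odds = 0.4535/4.5789 = 0.0990, so P(A) = 0.0990/(1+0.0990) ≈ 0.09.

P(A) = 0.09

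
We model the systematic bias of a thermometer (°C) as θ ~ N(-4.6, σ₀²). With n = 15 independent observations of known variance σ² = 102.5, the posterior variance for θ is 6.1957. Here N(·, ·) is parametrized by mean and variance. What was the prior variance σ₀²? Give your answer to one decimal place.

Posterior precision equals prior precision plus data precision: 1/σ_n² = 1/σ₀² + n/σ².
So 1/σ₀² = 1/6.1957 − 15/102.5 = 0.161402 − 0.146341 = 0.015061.
Hence σ₀² = 1/0.015061 ≈ 66.4.

σ₀² = 66.4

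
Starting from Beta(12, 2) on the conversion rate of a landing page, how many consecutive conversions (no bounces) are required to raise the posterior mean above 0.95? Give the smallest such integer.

After k conversions and 0 bounces the posterior is Beta(12+k, 2), with mean (12+k)/(12+2+k).
Set (12+k)/(14+k) > 0.95 and solve: k > (0.95·14 − 12)/(1 − 0.95) = 26.000.
The smallest integer exceeding 26.000 is 27, and checking k=27: (39)/(41) = 0.9512 > 0.95.

k = 27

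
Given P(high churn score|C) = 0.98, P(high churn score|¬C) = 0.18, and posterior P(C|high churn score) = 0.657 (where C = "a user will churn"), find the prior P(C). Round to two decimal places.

P(C) = 0.26

In odds form, posterior odds = prior odds × likelihood ratio, so prior odds = posterior odds ÷ LR.
Posterior odds = 0.657/(1−0.657) = 1.9155. LR = 0.98/0.18 = 5.4444.
Prior odds = 1.9155/5.4444 = 0.3518, so P(C) = 0.3518/(1+0.3518) ≈ 0.26.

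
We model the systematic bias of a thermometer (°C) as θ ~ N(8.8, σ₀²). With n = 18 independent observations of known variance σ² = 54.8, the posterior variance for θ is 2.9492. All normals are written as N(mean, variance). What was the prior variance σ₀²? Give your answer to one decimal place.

Posterior precision equals prior precision plus data precision: 1/σ_n² = 1/σ₀² + n/σ².
So 1/σ₀² = 1/2.9492 − 18/54.8 = 0.339075 − 0.328467 = 0.010608.
Hence σ₀² = 1/0.010608 ≈ 94.3.

σ₀² = 94.3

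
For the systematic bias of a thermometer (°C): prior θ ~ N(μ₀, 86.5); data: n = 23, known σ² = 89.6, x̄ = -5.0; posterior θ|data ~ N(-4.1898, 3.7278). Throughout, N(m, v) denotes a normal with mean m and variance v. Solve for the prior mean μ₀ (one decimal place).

μ₀ = 13.8

With known observation variance, the Normal–Normal posterior has precision τ_n = τ₀ + n/σ² and mean μ_n = (τ₀μ₀ + (n/σ²)x̄)/τ_n.
Here τ₀ = 1/86.5 = 0.011561 and τ_data = 23/89.6 = 0.256696, so τ_n = 0.268257.
Rearranging for μ₀: μ₀ = (μ_n·τ_n − τ_data·x̄)/τ₀ = (-4.1898·0.268257 − 0.256696·-5.0) / 0.011561 = 0.159537/0.011561 ≈ 13.8.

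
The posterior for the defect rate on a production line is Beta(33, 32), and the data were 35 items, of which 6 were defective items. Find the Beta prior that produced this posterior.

Beta(27, 3)

A Beta(α, β) prior with s successes and f failures in binomial data gives a Beta(α+s, β+f) posterior.
Subtract the data counts: 33−6=27, 32−29=3.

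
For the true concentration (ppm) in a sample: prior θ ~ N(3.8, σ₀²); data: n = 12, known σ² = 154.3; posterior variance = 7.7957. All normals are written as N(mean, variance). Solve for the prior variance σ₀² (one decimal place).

Posterior precision equals prior precision plus data precision: 1/σ_n² = 1/σ₀² + n/σ².
So 1/σ₀² = 1/7.7957 − 12/154.3 = 0.128276 − 0.077771 = 0.050505.
Hence σ₀² = 1/0.050505 ≈ 19.8.

σ₀² = 19.8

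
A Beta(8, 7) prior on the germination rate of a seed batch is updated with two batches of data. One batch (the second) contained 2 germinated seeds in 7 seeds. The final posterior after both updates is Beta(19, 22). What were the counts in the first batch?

9 germinated seeds and 10 non-germinating seeds

Because Beta–binomial updating is additive in the counts, the combined data contributed (α_post−α_prior, β_post−β_prior) successes and failures.
Total across both batches: 19−8=11 germinated seeds, 22−7=15 non-germinating seeds.
Subtract the second batch: 11−2=9 germinated seeds and 15−5=10 non-germinating seeds.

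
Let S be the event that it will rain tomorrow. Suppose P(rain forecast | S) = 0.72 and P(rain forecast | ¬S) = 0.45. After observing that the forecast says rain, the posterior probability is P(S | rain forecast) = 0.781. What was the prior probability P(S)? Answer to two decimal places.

P(S) = 0.69

Bayes' rule in odds form gives O(S|E) = O(S)·[P(E|S)/P(E|¬S)], hence O(S) = O(S|E)/LR.
Posterior odds = 0.781/(1−0.781) = 3.5662. LR = 0.72/0.45 = 1.6000.
Prior odds = 3.5662/1.6000 = 2.2289, so P(S) = 2.2289/(1+2.2289) ≈ 0.69.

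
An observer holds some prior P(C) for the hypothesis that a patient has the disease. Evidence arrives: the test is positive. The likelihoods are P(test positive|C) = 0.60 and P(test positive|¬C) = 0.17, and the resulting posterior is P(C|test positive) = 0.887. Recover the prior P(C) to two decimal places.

P(C) = 0.69

In odds form, posterior odds = prior odds × likelihood ratio, so prior odds = posterior odds ÷ LR.
Posterior odds = 0.887/(1−0.887) = 7.8496. LR = 0.60/0.17 = 3.5294.
Prior odds = 7.8496/3.5294 = 2.2241, so P(C) = 2.2241/(1+2.2241) ≈ 0.69.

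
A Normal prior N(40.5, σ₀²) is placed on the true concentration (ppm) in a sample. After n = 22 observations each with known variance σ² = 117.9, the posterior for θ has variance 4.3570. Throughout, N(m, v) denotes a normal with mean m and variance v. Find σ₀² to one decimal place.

σ₀² = 23.3

For the Normal–Normal model with known σ², precisions add: τ_n = τ₀ + n/σ².
So 1/σ₀² = 1/4.3570 − 22/117.9 = 0.229516 − 0.186599 = 0.042917.
Hence σ₀² = 1/0.042917 ≈ 23.3.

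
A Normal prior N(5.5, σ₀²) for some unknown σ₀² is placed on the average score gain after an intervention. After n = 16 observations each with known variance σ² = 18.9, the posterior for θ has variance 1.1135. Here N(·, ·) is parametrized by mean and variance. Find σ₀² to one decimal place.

Posterior precision equals prior precision plus data precision: 1/σ_n² = 1/σ₀² + n/σ².
So 1/σ₀² = 1/1.1135 − 16/18.9 = 0.898069 − 0.846561 = 0.051508.
Hence σ₀² = 1/0.051508 ≈ 19.4.

σ₀² = 19.4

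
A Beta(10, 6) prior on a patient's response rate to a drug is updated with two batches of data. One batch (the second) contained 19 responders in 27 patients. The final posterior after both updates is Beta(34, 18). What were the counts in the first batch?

5 responders and 4 non-responders

Sequential conjugate updates are equivalent to a single update on the pooled data, so total successes = posterior α − prior α and total failures = posterior β − prior β.
Total across both batches: 34−10=24 responders, 18−6=12 non-responders.
Subtract the second batch: 24−19=5 responders and 12−8=4 non-responders.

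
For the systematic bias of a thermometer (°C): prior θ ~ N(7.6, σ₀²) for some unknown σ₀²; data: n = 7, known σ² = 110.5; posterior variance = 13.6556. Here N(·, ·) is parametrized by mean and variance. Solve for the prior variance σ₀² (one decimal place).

σ₀² = 101.2

For the Normal–Normal model with known σ², precisions add: τ_n = τ₀ + n/σ².
So 1/σ₀² = 1/13.6556 − 7/110.5 = 0.073230 − 0.063348 = 0.009882.
Hence σ₀² = 1/0.009882 ≈ 101.2.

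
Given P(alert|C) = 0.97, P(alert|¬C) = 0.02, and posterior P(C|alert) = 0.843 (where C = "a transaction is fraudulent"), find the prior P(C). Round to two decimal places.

P(C) = 0.10

In odds form, posterior odds = prior odds × likelihood ratio, so prior odds = posterior odds ÷ LR.
Posterior odds = 0.843/(1−0.843) = 5.3694. LR = 0.97/0.02 = 48.5000.
Prior odds = 5.3694/48.5000 = 0.1107, so P(C) = 0.1107/(1+0.1107) ≈ 0.10.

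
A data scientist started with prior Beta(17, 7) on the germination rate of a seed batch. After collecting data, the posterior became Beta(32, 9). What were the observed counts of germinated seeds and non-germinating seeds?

Under Beta–binomial conjugacy the posterior parameters are (a+s, b+f).
So s = 32 − 17 = 15 and f = 9 − 7 = 2.

15 germinated seeds and 2 non-germinating seeds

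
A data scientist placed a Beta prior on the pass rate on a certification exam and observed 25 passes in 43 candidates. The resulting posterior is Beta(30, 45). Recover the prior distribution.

Beta(5, 27)

Beta is conjugate to the binomial likelihood: posterior = Beta(a+s, b+f).
Subtract the data counts: 30−25=5, 45−18=27.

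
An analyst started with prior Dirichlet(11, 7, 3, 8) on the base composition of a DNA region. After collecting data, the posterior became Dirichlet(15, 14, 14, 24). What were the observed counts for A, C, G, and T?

For a Dirichlet(α) prior with multinomial counts c, the posterior is Dirichlet(α + c) componentwise.
Counts are posterior − prior componentwise: 15−11=4, 14−7=7, 14−3=11, 24−8=16.

counts (4, 7, 11, 16)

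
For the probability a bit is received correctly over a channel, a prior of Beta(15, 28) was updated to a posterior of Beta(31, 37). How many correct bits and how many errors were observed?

16 correct bits and 9 errors

A Beta(a, b) prior with s successes and f failures in binomial data gives a Beta(a+s, b+f) posterior.
So s = 31 − 15 = 16 and f = 37 − 28 = 9.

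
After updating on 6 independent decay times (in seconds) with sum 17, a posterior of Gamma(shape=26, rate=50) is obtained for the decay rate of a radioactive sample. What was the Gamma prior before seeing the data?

For an exponential likelihood with a Gamma(α, β) prior on the rate, n observations with total T give posterior Gamma(α+n, β+T).
So α = 26 − 6 = 20 and β = 50 − 17 = 33.

Gamma(shape=20, rate=33)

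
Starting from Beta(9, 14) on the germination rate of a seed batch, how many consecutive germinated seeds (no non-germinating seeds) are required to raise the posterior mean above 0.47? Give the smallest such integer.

After k germinated seeds and 0 non-germinating seeds the posterior is Beta(9+k, 14), with mean (9+k)/(9+14+k).
Set (9+k)/(23+k) > 0.47 and solve: k > (0.47·23 − 9)/(1 − 0.47) = 3.415.
The smallest integer exceeding 3.415 is 4, and checking k=4: (13)/(27) = 0.4815 > 0.47.

k = 4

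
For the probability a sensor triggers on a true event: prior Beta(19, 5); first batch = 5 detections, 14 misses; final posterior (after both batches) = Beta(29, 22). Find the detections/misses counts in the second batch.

5 detections and 3 misses

Sequential conjugate updates are equivalent to a single update on the pooled data, so total successes = posterior α − prior α and total failures = posterior β − prior β.
Total across both batches: 29−19=10 detections, 22−5=17 misses.
Subtract the first batch: 10−5=5 detections and 17−14=3 misses.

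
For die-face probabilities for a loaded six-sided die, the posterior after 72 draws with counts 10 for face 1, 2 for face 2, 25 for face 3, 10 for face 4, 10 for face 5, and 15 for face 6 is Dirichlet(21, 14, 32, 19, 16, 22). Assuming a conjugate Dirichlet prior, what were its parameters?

For a Dirichlet(α) prior with multinomial counts c, the posterior is Dirichlet(α + c) componentwise.
Subtract each count from the matching posterior parameter: 21−10=11, 14−2=12, 32−25=7, 19−10=9, 16−10=6, 22−15=7.

Dirichlet(11, 12, 7, 9, 6, 7)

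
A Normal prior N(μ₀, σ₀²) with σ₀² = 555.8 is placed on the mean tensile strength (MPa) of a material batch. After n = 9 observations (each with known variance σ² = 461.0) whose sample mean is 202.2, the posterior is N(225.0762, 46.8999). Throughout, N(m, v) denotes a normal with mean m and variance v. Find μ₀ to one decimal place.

μ₀ = 473.3

With known observation variance, the Normal–Normal posterior has precision τ_n = τ₀ + n/σ² and mean μ_n = (τ₀μ₀ + (n/σ²)x̄)/τ_n.
Here τ₀ = 1/555.8 = 0.001799 and τ_data = 9/461.0 = 0.019523, so τ_n = 0.021322.
Rearranging for μ₀: μ₀ = (μ_n·τ_n − τ_data·x̄)/τ₀ = (225.0762·0.021322 − 0.019523·202.2) / 0.001799 = 0.851524/0.001799 ≈ 473.3.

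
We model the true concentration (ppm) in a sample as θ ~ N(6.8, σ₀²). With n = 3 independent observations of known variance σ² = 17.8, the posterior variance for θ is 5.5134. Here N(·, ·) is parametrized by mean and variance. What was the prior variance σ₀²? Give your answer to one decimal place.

σ₀² = 77.9

For the Normal–Normal model with known σ², precisions add: τ_n = τ₀ + n/σ².
So 1/σ₀² = 1/5.5134 − 3/17.8 = 0.181376 − 0.168539 = 0.012837.
Hence σ₀² = 1/0.012837 ≈ 77.9.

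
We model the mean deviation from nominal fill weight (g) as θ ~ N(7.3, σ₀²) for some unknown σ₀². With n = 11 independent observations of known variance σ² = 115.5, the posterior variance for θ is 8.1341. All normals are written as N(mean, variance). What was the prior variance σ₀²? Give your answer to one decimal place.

σ₀² = 36.1

Posterior precision equals prior precision plus data precision: 1/σ_n² = 1/σ₀² + n/σ².
So 1/σ₀² = 1/8.1341 − 11/115.5 = 0.122939 − 0.095238 = 0.027701.
Hence σ₀² = 1/0.027701 ≈ 36.1.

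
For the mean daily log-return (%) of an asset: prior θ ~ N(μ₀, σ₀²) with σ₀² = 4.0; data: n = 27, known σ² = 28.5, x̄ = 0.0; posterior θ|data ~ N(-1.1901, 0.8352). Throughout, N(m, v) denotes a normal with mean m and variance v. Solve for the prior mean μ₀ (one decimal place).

With known observation variance, the Normal–Normal posterior has precision τ_n = τ₀ + n/σ² and mean μ_n = (τ₀μ₀ + (n/σ²)x̄)/τ_n.
Here τ₀ = 1/4.0 = 0.250000 and τ_data = 27/28.5 = 0.947368, so τ_n = 1.197368.
Rearranging for μ₀: μ₀ = (μ_n·τ_n − τ_data·x̄)/τ₀ = (-1.1901·1.197368 − 0.947368·0.0) / 0.250000 = -1.424988/0.250000 ≈ -5.7.

μ₀ = -5.7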